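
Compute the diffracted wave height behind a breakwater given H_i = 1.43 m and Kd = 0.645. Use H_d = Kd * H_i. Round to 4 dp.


H_d = Kd * H_i
H_d = 0.645 * 1.43
H_d = 0.9224 m

0.9224


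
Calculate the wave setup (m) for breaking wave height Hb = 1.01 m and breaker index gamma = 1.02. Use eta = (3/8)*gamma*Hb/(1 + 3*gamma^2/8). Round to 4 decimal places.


eta = (3/8) * gamma * Hb / (1 + 3*gamma^2/8)
Numerator = (3/8) * 1.02 * 1.01 = 0.386325
Denominator = 1 + 3*1.02^2/8 = 1 + 0.390150 = 1.390150
eta = 0.386325 / 1.390150
eta = 0.2779 m

0.2779


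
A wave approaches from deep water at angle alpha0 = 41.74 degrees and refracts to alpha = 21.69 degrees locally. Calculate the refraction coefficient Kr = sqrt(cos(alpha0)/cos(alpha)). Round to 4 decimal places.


Kr = sqrt(cos(alpha0) / cos(alpha))
cos(41.74) = 0.746174
cos(21.69) = 0.929197
Kr = sqrt(0.746174 / 0.929197)
Kr = sqrt(0.803030)
Kr = 0.8961

0.8961


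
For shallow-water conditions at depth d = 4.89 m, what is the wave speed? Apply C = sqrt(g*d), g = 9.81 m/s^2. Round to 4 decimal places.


Using the shallow-water approximation:
C = sqrt(g * d) = sqrt(9.81 * 4.89)
C = sqrt(47.9709)
C = 6.9261 m/s

6.9261


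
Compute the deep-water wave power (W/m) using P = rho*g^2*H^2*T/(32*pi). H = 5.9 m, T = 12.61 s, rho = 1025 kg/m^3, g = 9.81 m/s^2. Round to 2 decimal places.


P = rho * g^2 * H^2 * T / (32 * pi)
P = 1025 * 9.81^2 * 5.9^2 * 12.61 / (32 * pi)
P = 1025 * 96.2361 * 34.8100 * 12.61 / 100.53096
P = 430706.22 W/m

430706.22


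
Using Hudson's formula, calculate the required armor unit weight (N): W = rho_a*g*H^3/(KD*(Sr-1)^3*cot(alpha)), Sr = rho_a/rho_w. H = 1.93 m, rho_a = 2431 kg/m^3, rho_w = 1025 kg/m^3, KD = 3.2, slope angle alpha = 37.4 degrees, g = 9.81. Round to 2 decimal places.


Sr = rho_a / rho_w = 2431 / 1025 = 2.371707
(Sr - 1) = 1.371707
(Sr - 1)^3 = 2.580978
cot(37.4) = 1 / tan(37.4) = 1 / 0.764558 = 1.307946
Numerator = 2431 * 9.81 * 1.93^3 = 171445.4221
Denominator = 3.2 * 2.580978 * 1.307946 = 10.802495
W = 171445.4221 / 10.802495
W = 15870.91 N

15870.91


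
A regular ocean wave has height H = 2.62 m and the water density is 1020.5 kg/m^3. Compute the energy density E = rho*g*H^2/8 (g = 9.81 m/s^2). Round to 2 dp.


E = (1/8) * rho * g * H^2
E = (1/8) * 1020.5 * 9.81 * 2.62^2
E = 0.125 * 1020.5 * 9.81 * 6.8644
E = 8590.03 J/m^2

8590.03


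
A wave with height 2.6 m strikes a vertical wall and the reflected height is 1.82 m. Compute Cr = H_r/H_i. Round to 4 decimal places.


Cr = H_r / H_i
Cr = 1.82 / 2.6
Cr = 0.7000

0.7000


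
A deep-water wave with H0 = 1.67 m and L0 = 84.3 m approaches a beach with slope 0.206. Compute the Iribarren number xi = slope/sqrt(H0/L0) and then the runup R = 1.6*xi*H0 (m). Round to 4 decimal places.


xi = slope / sqrt(H0/L0)
H0/L0 = 1.67/84.3 = 0.019810
sqrt(0.019810) = 0.140749
xi = 0.206 / 0.140749 = 1.463601
R = 1.6 * xi * H0 = 1.6 * 1.463601 * 1.67
R = 3.9107 m

3.9107


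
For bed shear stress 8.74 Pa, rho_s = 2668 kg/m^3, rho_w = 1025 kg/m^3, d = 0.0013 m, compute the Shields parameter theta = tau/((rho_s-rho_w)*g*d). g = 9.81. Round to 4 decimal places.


theta = tau / ((rho_s - rho_w) * g * d)
rho_s - rho_w = 2668 - 1025 = 1643
Denominator = 1643 * 9.81 * 0.0013 = 20.953179
theta = 8.74 / 20.953179
theta = 0.4171

0.4171


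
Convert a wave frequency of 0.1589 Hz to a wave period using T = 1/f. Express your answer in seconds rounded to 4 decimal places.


T = 1 / f
T = 1 / 0.1589
T = 6.2933 s

6.2933


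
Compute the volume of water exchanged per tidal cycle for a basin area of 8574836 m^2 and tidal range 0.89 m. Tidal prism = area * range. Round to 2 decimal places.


Tidal prism = Area * Tidal range
P = 8574836 * 0.89
P = 7631604.04 m^3

7631604.04


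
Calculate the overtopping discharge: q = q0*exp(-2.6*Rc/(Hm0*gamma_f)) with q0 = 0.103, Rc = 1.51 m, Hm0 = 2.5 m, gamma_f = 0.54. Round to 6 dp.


q = q0 * exp(-2.6 * Rc / (Hm0 * gamma_f))
Exponent = -2.6 * 1.51 / (2.5 * 0.54)
= -2.6 * 1.51 / 1.3500
= -2.908148
exp(-2.908148) = 0.054577
q = 0.103 * 0.054577
q = 0.005621 m^3/s/m

0.005621


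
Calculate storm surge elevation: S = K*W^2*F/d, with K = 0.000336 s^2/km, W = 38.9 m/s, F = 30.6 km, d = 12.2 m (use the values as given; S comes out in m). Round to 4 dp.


S = K * W^2 * F / d
W^2 = 38.9^2 = 1513.21
S = 0.000336 * 1513.21 * 30.6 / 12.2
Numerator = 0.000336 * 1513.21 * 30.6 = 15.558220
S = 15.558220 / 12.2 = 1.2753 m

1.2753


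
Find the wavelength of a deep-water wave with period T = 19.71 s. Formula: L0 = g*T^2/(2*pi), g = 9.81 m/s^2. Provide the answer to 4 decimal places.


L0 = g * T^2 / (2 * pi)
L0 = 9.81 * 19.71^2 / (2 * pi)
L0 = 9.81 * 388.4841 / 6.28319
L0 = 3811.0290 / 6.28319
L0 = 606.5441 m

606.5441


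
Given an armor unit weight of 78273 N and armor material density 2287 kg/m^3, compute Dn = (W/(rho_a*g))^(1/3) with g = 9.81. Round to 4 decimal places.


V = W / (rho_a * g)
V = 78273 / (2287 * 9.81)
V = 78273 / 22435.47
V = 3.488806 m^3
Dn = V^(1/3) = 3.488806^(1/3)
Dn = 1.5167 m

1.5167


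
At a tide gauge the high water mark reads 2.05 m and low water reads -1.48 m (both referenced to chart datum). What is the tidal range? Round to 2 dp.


Tidal range = High water - Low water
Tidal range = 2.05 - (-1.48)
Tidal range = 3.53 m

3.53


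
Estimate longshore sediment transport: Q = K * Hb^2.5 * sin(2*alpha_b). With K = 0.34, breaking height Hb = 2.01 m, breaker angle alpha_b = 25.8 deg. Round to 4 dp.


Q = K * Hb^2.5 * sin(2 * alpha_b)
Hb^2.5 = 2.01^2.5 = 5.727830
sin(2 * 25.8) = sin(51.6) = 0.783693
Q = 0.34 * 5.727830 * 0.783693
Q = 1.5262 m^3/s

1.5262


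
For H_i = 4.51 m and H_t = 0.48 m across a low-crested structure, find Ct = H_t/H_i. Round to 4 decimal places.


Ct = H_t / H_i
Ct = 0.48 / 4.51
Ct = 0.1064

0.1064


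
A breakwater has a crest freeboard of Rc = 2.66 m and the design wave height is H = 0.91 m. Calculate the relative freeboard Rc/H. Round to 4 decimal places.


Relative freeboard = Rc / H
= 2.66 / 0.91
= 2.9231

2.9231


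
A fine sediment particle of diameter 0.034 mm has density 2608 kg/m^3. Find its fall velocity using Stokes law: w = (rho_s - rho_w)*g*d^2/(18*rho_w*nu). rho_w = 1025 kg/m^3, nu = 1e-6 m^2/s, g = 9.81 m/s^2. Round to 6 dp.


w = (rho_s - rho_w) * g * d^2 / (18 * rho_w * nu)
d = 0.034 mm = 0.000034 m
rho_s - rho_w = 2608 - 1025 = 1583
Numerator = 1583 * 9.81 * (0.000034)^2 = 0.000017951790
Denominator = 18 * 1025 * 1e-6 = 0.018450
w = 0.000973 m/s

0.000973


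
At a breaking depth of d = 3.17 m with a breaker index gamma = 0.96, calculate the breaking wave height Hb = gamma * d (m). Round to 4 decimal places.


Hb = gamma * d
Hb = 0.96 * 3.17
Hb = 3.0432 m

3.0432


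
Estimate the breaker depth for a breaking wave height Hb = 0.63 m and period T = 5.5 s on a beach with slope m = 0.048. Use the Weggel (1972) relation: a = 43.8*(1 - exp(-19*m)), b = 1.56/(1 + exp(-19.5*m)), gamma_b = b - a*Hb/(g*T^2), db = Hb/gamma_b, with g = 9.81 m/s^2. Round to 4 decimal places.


a = 43.8 * (1 - exp(-19 * m))
exp(-19 * 0.048) = exp(-0.9120) = 0.401720
a = 43.8 * (1 - 0.401720) = 26.204665
b = 1.56 / (1 + exp(-19.5 * m))
exp(-19.5 * 0.048) = exp(-0.9360) = 0.392193
b = 1.56 / (1 + 0.392193) = 1.120534
Hb / (g * T^2) = 0.63 / (9.81 * 5.5^2) = 0.63 / 296.7525 = 0.00212298
gamma_b = b - a * Hb/(g*T^2) = 1.120534 - 26.204665 * 0.00212298 = 1.064902
db = Hb / gamma_b = 0.63 / 1.064902
db = 0.5916 m

0.5916


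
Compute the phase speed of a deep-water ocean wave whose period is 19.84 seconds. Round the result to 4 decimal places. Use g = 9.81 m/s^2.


We use the deep-water celerity formula:
C = g * T / (2 * pi)
C = 9.81 * 19.84 / (2 * 3.14159...)
C = 194.630400 / 6.283185
C = 30.9764 m/s

30.9764


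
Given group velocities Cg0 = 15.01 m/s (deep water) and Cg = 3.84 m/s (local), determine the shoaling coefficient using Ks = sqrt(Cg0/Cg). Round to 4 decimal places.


Ks = sqrt(Cg0 / Cg)
Ks = sqrt(15.01 / 3.84)
Ks = sqrt(3.9089)
Ks = 1.9771

1.9771


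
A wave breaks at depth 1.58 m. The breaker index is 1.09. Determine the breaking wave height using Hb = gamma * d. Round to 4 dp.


Hb = gamma * d
Hb = 1.09 * 1.58
Hb = 1.7222 m

1.7222


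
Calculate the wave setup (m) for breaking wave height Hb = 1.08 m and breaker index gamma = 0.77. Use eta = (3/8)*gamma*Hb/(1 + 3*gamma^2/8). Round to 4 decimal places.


eta = (3/8) * gamma * Hb / (1 + 3*gamma^2/8)
Numerator = (3/8) * 0.77 * 1.08 = 0.311850
Denominator = 1 + 3*0.77^2/8 = 1 + 0.222338 = 1.222338
eta = 0.311850 / 1.222338
eta = 0.2551 m

0.2551


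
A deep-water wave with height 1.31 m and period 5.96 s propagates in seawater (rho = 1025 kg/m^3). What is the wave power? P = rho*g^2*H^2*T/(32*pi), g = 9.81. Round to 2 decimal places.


P = rho * g^2 * H^2 * T / (32 * pi)
P = 1025 * 9.81^2 * 1.31^2 * 5.96 / (32 * pi)
P = 1025 * 96.2361 * 1.7161 * 5.96 / 100.53096
P = 10035.77 W/m

10035.77


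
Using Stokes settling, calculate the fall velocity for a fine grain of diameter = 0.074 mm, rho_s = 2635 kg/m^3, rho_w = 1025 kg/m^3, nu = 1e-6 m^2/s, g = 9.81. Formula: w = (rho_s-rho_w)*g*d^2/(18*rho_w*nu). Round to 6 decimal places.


w = (rho_s - rho_w) * g * d^2 / (18 * rho_w * nu)
d = 0.074 mm = 0.000074 m
rho_s - rho_w = 2635 - 1025 = 1610
Numerator = 1610 * 9.81 * (0.000074)^2 = 0.000086488492
Denominator = 18 * 1025 * 1e-6 = 0.018450
w = 0.004688 m/s

0.004688


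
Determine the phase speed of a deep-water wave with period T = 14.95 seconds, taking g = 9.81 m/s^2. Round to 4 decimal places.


We use the deep-water celerity formula:
C = g * T / (2 * pi)
C = 9.81 * 14.95 / (2 * 3.14159...)
C = 146.659500 / 6.283185
C = 23.3416 m/s

23.3416


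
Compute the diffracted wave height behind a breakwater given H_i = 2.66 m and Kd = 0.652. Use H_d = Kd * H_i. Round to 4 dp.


H_d = Kd * H_i
H_d = 0.652 * 2.66
H_d = 1.7343 m

1.7343


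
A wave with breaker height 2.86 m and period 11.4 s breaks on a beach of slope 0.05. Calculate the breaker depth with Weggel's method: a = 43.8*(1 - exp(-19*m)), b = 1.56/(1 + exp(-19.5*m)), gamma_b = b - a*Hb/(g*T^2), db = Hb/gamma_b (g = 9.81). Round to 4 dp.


a = 43.8 * (1 - exp(-19 * m))
exp(-19 * 0.05) = exp(-0.9500) = 0.386741
a = 43.8 * (1 - 0.386741) = 26.860743
b = 1.56 / (1 + exp(-19.5 * m))
exp(-19.5 * 0.05) = exp(-0.9750) = 0.377192
b = 1.56 / (1 + 0.377192) = 1.132739
Hb / (g * T^2) = 2.86 / (9.81 * 11.4^2) = 2.86 / 1274.9076 = 0.00224330
gamma_b = b - a * Hb/(g*T^2) = 1.132739 - 26.860743 * 0.00224330 = 1.072483
db = Hb / gamma_b = 2.86 / 1.072483
db = 2.6667 m

2.6667


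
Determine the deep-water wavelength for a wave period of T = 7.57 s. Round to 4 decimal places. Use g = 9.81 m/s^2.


L0 = g * T^2 / (2 * pi)
L0 = 9.81 * 7.57^2 / (2 * pi)
L0 = 9.81 * 57.3049 / 6.28319
L0 = 562.1611 / 6.28319
L0 = 89.4707 m

89.4707


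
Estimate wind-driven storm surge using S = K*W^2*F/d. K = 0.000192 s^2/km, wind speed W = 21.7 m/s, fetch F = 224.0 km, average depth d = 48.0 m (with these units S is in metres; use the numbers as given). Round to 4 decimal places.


S = K * W^2 * F / d
W^2 = 21.7^2 = 470.89
S = 0.000192 * 470.89 * 224.0 / 48.0
Numerator = 0.000192 * 470.89 * 224.0 = 20.252037
S = 20.252037 / 48.0 = 0.4219 m

0.4219


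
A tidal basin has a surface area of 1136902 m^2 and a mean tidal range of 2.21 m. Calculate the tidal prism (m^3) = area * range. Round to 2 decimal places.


Tidal prism = Area * Tidal range
P = 1136902 * 2.21
P = 2512553.42 m^3

2512553.42


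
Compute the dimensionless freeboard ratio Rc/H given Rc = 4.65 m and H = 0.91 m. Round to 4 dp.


Relative freeboard = Rc / H
= 4.65 / 0.91
= 5.1099

5.1099


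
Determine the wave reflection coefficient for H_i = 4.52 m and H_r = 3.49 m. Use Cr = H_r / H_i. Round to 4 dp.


Cr = H_r / H_i
Cr = 3.49 / 4.52
Cr = 0.7721

0.7721


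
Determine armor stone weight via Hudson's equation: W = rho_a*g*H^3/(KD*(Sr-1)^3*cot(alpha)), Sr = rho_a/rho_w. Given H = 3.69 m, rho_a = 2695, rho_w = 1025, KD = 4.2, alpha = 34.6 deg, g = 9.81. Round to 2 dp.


Sr = rho_a / rho_w = 2695 / 1025 = 2.629268
(Sr - 1) = 1.629268
(Sr - 1)^3 = 4.324917
cot(34.6) = 1 / tan(34.6) = 1 / 0.689854 = 1.449583
Numerator = 2695 * 9.81 * 3.69^3 = 1328332.7350
Denominator = 4.2 * 4.324917 * 1.449583 = 26.331164
W = 1328332.7350 / 26.331164
W = 50447.17 N

50447.17


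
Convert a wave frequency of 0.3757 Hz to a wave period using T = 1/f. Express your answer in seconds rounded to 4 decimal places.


T = 1 / f
T = 1 / 0.3757
T = 2.6617 s

2.6617


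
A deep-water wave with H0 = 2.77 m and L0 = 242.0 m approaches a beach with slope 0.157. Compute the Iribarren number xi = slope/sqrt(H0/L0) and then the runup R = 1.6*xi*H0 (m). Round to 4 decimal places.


xi = slope / sqrt(H0/L0)
H0/L0 = 2.77/242.0 = 0.011446
sqrt(0.011446) = 0.106987
xi = 0.157 / 0.106987 = 1.467464
R = 1.6 * xi * H0 = 1.6 * 1.467464 * 2.77
R = 6.5038 m

6.5038


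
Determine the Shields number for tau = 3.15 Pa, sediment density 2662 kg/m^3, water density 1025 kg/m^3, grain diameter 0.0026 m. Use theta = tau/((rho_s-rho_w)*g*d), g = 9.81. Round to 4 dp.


theta = tau / ((rho_s - rho_w) * g * d)
rho_s - rho_w = 2662 - 1025 = 1637
Denominator = 1637 * 9.81 * 0.0026 = 41.753322
theta = 3.15 / 41.753322
theta = 0.0754

0.0754


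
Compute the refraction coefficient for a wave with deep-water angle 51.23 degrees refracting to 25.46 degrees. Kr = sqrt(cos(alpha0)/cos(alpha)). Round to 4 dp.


Kr = sqrt(cos(alpha0) / cos(alpha))
cos(51.23) = 0.626196
cos(25.46) = 0.902886
Kr = sqrt(0.626196 / 0.902886)
Kr = sqrt(0.693549)
Kr = 0.8328

0.8328


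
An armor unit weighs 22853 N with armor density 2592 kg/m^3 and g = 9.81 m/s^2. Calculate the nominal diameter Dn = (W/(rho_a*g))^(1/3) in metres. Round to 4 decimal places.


V = W / (rho_a * g)
V = 22853 / (2592 * 9.81)
V = 22853 / 25427.52
V = 0.898751 m^3
Dn = V^(1/3) = 0.898751^(1/3)
Dn = 0.9650 m

0.9650


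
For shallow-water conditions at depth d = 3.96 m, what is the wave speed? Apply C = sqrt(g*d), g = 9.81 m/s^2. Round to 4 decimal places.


Using the shallow-water approximation:
C = sqrt(g * d) = sqrt(9.81 * 3.96)
C = sqrt(38.8476)
C = 6.2328 m/s

6.2328


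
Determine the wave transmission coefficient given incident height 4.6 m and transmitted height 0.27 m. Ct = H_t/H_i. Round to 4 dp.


Ct = H_t / H_i
Ct = 0.27 / 4.6
Ct = 0.0587

0.0587


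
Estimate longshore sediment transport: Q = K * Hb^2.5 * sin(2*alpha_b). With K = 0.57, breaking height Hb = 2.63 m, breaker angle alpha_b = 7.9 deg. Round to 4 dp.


Q = K * Hb^2.5 * sin(2 * alpha_b)
Hb^2.5 = 2.63^2.5 = 11.217327
sin(2 * 7.9) = sin(15.8) = 0.272280
Q = 0.57 * 11.217327 * 0.272280
Q = 1.7409 m^3/s

1.7409


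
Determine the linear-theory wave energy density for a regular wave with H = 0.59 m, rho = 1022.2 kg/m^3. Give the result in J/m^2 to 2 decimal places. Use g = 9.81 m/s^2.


E = (1/8) * rho * g * H^2
E = (1/8) * 1022.2 * 9.81 * 0.59^2
E = 0.125 * 1022.2 * 9.81 * 0.3481
E = 436.33 J/m^2

436.33


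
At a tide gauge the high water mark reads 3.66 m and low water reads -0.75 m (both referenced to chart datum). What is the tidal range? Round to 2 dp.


Tidal range = High water - Low water
Tidal range = 3.66 - (-0.75)
Tidal range = 4.41 m

4.41


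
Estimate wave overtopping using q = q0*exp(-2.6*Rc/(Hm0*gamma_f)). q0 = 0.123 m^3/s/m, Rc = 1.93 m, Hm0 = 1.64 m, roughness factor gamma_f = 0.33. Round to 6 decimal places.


q = q0 * exp(-2.6 * Rc / (Hm0 * gamma_f))
Exponent = -2.6 * 1.93 / (1.64 * 0.33)
= -2.6 * 1.93 / 0.5412
= -9.271988
exp(-9.271988) = 0.000094
q = 0.123 * 0.000094
q = 0.000012 m^3/s/m

0.000012


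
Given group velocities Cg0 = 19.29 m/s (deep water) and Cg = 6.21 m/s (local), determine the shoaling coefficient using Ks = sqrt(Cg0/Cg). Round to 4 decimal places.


Ks = sqrt(Cg0 / Cg)
Ks = sqrt(19.29 / 6.21)
Ks = sqrt(3.1063)
Ks = 1.7625

1.7625


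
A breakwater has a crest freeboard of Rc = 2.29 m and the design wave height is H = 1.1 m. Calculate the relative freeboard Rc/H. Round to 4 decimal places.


Relative freeboard = Rc / H
= 2.29 / 1.1
= 2.0818

2.0818


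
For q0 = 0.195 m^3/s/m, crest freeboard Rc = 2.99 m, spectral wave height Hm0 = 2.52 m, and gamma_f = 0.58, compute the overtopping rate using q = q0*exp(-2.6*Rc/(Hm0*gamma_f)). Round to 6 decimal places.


q = q0 * exp(-2.6 * Rc / (Hm0 * gamma_f))
Exponent = -2.6 * 2.99 / (2.52 * 0.58)
= -2.6 * 2.99 / 1.4616
= -5.318829
exp(-5.318829) = 0.004898
q = 0.195 * 0.004898
q = 0.000955 m^3/s/m

0.000955


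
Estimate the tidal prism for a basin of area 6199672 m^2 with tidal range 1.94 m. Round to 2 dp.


Tidal prism = Area * Tidal range
P = 6199672 * 1.94
P = 12027363.68 m^3

12027363.68


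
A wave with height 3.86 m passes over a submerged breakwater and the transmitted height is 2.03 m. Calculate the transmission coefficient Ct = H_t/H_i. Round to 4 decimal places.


Ct = H_t / H_i
Ct = 2.03 / 3.86
Ct = 0.5259

0.5259


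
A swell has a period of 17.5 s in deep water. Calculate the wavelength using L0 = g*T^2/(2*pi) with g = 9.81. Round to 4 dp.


L0 = g * T^2 / (2 * pi)
L0 = 9.81 * 17.5^2 / (2 * pi)
L0 = 9.81 * 306.2500 / 6.28319
L0 = 3004.3125 / 6.28319
L0 = 478.1512 m

478.1512


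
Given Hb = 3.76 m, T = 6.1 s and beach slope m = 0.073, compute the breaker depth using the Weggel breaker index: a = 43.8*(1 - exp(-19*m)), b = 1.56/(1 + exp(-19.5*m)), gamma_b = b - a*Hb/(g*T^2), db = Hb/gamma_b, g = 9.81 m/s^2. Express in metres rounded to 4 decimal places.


a = 43.8 * (1 - exp(-19 * m))
exp(-19 * 0.073) = exp(-1.3870) = 0.249824
a = 43.8 * (1 - 0.249824) = 32.857724
b = 1.56 / (1 + exp(-19.5 * m))
exp(-19.5 * 0.073) = exp(-1.4235) = 0.240869
b = 1.56 / (1 + 0.240869) = 1.257183
Hb / (g * T^2) = 3.76 / (9.81 * 6.1^2) = 3.76 / 365.0301 = 0.01030052
gamma_b = b - a * Hb/(g*T^2) = 1.257183 - 32.857724 * 0.01030052 = 0.918731
db = Hb / gamma_b = 3.76 / 0.918731
db = 4.0926 m

4.0926


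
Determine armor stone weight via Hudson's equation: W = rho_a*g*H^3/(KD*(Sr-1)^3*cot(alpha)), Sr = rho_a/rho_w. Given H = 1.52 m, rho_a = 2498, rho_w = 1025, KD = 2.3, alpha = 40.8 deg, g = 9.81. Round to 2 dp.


Sr = rho_a / rho_w = 2498 / 1025 = 2.437073
(Sr - 1) = 1.437073
(Sr - 1)^3 = 2.967814
cot(40.8) = 1 / tan(40.8) = 1 / 0.863177 = 1.158511
Numerator = 2498 * 9.81 * 1.52^3 = 86058.1895
Denominator = 2.3 * 2.967814 * 1.158511 = 7.907964
W = 86058.1895 / 7.907964
W = 10882.47 N

10882.47


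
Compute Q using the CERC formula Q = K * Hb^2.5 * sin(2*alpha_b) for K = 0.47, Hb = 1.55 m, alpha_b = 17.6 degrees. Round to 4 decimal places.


Q = K * Hb^2.5 * sin(2 * alpha_b)
Hb^2.5 = 1.55^2.5 = 2.991088
sin(2 * 17.6) = sin(35.2) = 0.576432
Q = 0.47 * 2.991088 * 0.576432
Q = 0.8104 m^3/s

0.8104


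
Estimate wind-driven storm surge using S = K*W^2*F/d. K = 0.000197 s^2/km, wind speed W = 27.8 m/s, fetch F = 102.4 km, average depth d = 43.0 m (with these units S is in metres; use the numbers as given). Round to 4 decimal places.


S = K * W^2 * F / d
W^2 = 27.8^2 = 772.84
S = 0.000197 * 772.84 * 102.4 / 43.0
Numerator = 0.000197 * 772.84 * 102.4 = 15.590347
S = 15.590347 / 43.0 = 0.3626 m

0.3626


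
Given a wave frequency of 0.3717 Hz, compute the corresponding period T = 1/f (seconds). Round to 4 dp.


T = 1 / f
T = 1 / 0.3717
T = 2.6903 s

2.6903


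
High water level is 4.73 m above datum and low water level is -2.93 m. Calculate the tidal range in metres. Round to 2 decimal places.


Tidal range = High water - Low water
Tidal range = 4.73 - (-2.93)
Tidal range = 7.66 m

7.66


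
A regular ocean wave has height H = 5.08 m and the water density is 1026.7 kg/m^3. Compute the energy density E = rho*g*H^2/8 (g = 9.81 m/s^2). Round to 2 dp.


E = (1/8) * rho * g * H^2
E = (1/8) * 1026.7 * 9.81 * 5.08^2
E = 0.125 * 1026.7 * 9.81 * 25.8064
E = 32490.02 J/m^2

32490.02


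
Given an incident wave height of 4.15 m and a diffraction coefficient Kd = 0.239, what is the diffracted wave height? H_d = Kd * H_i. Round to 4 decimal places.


H_d = Kd * H_i
H_d = 0.239 * 4.15
H_d = 0.9919 m

0.9919


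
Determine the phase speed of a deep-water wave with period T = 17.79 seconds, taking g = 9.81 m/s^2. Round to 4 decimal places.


We use the deep-water celerity formula:
C = g * T / (2 * pi)
C = 9.81 * 17.79 / (2 * 3.14159...)
C = 174.519900 / 6.283185
C = 27.7757 m/s

27.7757


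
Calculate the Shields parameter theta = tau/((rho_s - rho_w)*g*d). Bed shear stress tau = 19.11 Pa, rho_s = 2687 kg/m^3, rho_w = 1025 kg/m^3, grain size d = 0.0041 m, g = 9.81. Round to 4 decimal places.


theta = tau / ((rho_s - rho_w) * g * d)
rho_s - rho_w = 2687 - 1025 = 1662
Denominator = 1662 * 9.81 * 0.0041 = 66.847302
theta = 19.11 / 66.847302
theta = 0.2859

0.2859


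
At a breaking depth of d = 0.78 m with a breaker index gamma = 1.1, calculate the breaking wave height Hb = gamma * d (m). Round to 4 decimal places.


Hb = gamma * d
Hb = 1.1 * 0.78
Hb = 0.8580 m

0.8580


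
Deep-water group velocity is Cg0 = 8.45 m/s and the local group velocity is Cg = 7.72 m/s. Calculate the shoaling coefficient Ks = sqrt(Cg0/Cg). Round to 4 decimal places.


Ks = sqrt(Cg0 / Cg)
Ks = sqrt(8.45 / 7.72)
Ks = sqrt(1.0946)
Ks = 1.0462

1.0462


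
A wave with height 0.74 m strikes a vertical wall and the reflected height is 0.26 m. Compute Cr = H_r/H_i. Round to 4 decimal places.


Cr = H_r / H_i
Cr = 0.26 / 0.74
Cr = 0.3514

0.3514


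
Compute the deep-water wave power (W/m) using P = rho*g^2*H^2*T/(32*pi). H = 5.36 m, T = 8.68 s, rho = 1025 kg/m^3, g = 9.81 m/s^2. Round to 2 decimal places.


P = rho * g^2 * H^2 * T / (32 * pi)
P = 1025 * 9.81^2 * 5.36^2 * 8.68 / (32 * pi)
P = 1025 * 96.2361 * 28.7296 * 8.68 / 100.53096
P = 244687.25 W/m

244687.25


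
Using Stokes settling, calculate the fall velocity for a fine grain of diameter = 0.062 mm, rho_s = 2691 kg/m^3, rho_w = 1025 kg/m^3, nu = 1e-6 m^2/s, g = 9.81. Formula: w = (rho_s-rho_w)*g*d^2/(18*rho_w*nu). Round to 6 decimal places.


w = (rho_s - rho_w) * g * d^2 / (18 * rho_w * nu)
d = 0.062 mm = 0.000062 m
rho_s - rho_w = 2691 - 1025 = 1666
Numerator = 1666 * 9.81 * (0.000062)^2 = 0.000062824260
Denominator = 18 * 1025 * 1e-6 = 0.018450
w = 0.003405 m/s

0.003405


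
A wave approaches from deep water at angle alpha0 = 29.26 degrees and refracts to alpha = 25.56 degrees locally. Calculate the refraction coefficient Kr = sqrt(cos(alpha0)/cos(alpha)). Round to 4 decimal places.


Kr = sqrt(cos(alpha0) / cos(alpha))
cos(29.26) = 0.872411
cos(25.56) = 0.902134
Kr = sqrt(0.872411 / 0.902134)
Kr = sqrt(0.967052)
Kr = 0.9834

0.9834


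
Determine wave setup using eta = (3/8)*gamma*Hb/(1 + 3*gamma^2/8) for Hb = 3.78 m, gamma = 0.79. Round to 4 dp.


eta = (3/8) * gamma * Hb / (1 + 3*gamma^2/8)
Numerator = (3/8) * 0.79 * 3.78 = 1.119825
Denominator = 1 + 3*0.79^2/8 = 1 + 0.234038 = 1.234038
eta = 1.119825 / 1.234038
eta = 0.9074 m

0.9074


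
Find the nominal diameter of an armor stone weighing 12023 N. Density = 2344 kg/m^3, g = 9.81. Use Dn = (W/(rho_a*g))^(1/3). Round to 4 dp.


V = W / (rho_a * g)
V = 12023 / (2344 * 9.81)
V = 12023 / 22994.64
V = 0.522861 m^3
Dn = V^(1/3) = 0.522861^(1/3)
Dn = 0.8056 m

0.8056


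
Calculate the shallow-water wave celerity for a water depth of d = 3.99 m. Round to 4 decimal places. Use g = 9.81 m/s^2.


Using the shallow-water approximation:
C = sqrt(g * d) = sqrt(9.81 * 3.99)
C = sqrt(39.1419)
C = 6.2563 m/s

6.2563


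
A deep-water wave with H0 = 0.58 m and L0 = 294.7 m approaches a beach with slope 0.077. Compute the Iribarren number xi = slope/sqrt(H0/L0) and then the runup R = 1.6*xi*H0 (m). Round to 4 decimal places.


xi = slope / sqrt(H0/L0)
H0/L0 = 0.58/294.7 = 0.001968
sqrt(0.001968) = 0.044363
xi = 0.077 / 0.044363 = 1.735669
R = 1.6 * xi * H0 = 1.6 * 1.735669 * 0.58
R = 1.6107 m

1.6107


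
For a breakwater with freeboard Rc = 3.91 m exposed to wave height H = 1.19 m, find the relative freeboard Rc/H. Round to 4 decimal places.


Relative freeboard = Rc / H
= 3.91 / 1.19
= 3.2857

3.2857


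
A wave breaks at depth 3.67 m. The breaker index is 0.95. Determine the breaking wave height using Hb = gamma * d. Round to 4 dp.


Hb = gamma * d
Hb = 0.95 * 3.67
Hb = 3.4865 m

3.4865


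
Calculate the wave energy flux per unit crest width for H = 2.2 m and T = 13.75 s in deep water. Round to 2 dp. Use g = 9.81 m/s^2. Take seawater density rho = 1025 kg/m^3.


P = rho * g^2 * H^2 * T / (32 * pi)
P = 1025 * 9.81^2 * 2.2^2 * 13.75 / (32 * pi)
P = 1025 * 96.2361 * 4.8400 * 13.75 / 100.53096
P = 65299.54 W/m

65299.54


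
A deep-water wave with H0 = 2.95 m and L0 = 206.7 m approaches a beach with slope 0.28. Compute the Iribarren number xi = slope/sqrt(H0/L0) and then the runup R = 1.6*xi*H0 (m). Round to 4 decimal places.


xi = slope / sqrt(H0/L0)
H0/L0 = 2.95/206.7 = 0.014272
sqrt(0.014272) = 0.119465
xi = 0.28 / 0.119465 = 2.343782
R = 1.6 * xi * H0 = 1.6 * 2.343782 * 2.95
R = 11.0627 m

11.0627


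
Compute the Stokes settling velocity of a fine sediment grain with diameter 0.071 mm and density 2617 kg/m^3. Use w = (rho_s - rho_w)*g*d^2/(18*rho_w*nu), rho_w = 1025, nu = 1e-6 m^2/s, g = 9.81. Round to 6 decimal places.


w = (rho_s - rho_w) * g * d^2 / (18 * rho_w * nu)
d = 0.071 mm = 0.000071 m
rho_s - rho_w = 2617 - 1025 = 1592
Numerator = 1592 * 9.81 * (0.000071)^2 = 0.000078727918
Denominator = 18 * 1025 * 1e-6 = 0.018450
w = 0.004267 m/s

0.004267


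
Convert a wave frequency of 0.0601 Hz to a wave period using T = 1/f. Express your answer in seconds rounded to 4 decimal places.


T = 1 / f
T = 1 / 0.0601
T = 16.6389 s

16.6389


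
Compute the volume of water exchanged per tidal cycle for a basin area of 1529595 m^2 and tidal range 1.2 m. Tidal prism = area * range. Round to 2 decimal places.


Tidal prism = Area * Tidal range
P = 1529595 * 1.2
P = 1835514.00 m^3

1835514.00


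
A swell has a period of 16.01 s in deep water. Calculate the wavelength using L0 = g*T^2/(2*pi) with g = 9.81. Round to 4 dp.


L0 = g * T^2 / (2 * pi)
L0 = 9.81 * 16.01^2 / (2 * pi)
L0 = 9.81 * 256.3201 / 6.28319
L0 = 2514.5002 / 6.28319
L0 = 400.1951 m

400.1951


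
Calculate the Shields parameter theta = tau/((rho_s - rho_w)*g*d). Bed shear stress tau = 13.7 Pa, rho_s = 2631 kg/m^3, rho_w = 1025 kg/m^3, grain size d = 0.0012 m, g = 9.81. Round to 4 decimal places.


theta = tau / ((rho_s - rho_w) * g * d)
rho_s - rho_w = 2631 - 1025 = 1606
Denominator = 1606 * 9.81 * 0.0012 = 18.905832
theta = 13.7 / 18.905832
theta = 0.7246

0.7246


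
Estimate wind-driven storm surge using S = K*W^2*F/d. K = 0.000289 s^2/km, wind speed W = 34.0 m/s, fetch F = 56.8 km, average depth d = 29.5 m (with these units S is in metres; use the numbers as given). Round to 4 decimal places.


S = K * W^2 * F / d
W^2 = 34.0^2 = 1156.00
S = 0.000289 * 1156.00 * 56.8 / 29.5
Numerator = 0.000289 * 1156.00 * 56.8 = 18.975971
S = 18.975971 / 29.5 = 0.6433 m

0.6433


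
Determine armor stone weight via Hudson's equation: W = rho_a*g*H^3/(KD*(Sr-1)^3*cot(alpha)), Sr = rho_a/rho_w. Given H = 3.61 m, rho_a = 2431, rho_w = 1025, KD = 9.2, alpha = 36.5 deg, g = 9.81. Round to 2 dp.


Sr = rho_a / rho_w = 2431 / 1025 = 2.371707
(Sr - 1) = 1.371707
(Sr - 1)^3 = 2.580978
cot(36.5) = 1 / tan(36.5) = 1 / 0.739961 = 1.351422
Numerator = 2431 * 9.81 * 3.61^3 = 1121955.3451
Denominator = 9.2 * 2.580978 * 1.351422 = 32.089527
W = 1121955.3451 / 32.089527
W = 34963.29 N

34963.29


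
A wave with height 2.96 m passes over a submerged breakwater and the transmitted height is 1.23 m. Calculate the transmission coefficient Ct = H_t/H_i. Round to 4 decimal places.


Ct = H_t / H_i
Ct = 1.23 / 2.96
Ct = 0.4155

0.4155


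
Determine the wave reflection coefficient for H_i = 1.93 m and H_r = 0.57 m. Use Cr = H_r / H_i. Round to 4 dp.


Cr = H_r / H_i
Cr = 0.57 / 1.93
Cr = 0.2953

0.2953


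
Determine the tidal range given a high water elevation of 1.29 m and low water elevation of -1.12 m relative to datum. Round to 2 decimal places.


Tidal range = High water - Low water
Tidal range = 1.29 - (-1.12)
Tidal range = 2.41 m

2.41


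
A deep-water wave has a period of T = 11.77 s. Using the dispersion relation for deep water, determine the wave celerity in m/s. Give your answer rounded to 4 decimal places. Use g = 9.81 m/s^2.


We use the deep-water celerity formula:
C = g * T / (2 * pi)
C = 9.81 * 11.77 / (2 * 3.14159...)
C = 115.463700 / 6.283185
C = 18.3766 m/s

18.3766


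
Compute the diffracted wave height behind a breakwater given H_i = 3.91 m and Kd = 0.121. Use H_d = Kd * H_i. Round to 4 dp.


H_d = Kd * H_i
H_d = 0.121 * 3.91
H_d = 0.4731 m

0.4731


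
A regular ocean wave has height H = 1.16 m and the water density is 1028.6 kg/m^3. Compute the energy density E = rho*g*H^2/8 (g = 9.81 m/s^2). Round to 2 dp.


E = (1/8) * rho * g * H^2
E = (1/8) * 1028.6 * 9.81 * 1.16^2
E = 0.125 * 1028.6 * 9.81 * 1.3456
E = 1697.23 J/m^2

1697.23


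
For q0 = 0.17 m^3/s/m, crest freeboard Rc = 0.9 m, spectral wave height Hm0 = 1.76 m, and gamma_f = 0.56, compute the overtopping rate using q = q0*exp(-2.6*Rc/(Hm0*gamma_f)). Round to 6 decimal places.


q = q0 * exp(-2.6 * Rc / (Hm0 * gamma_f))
Exponent = -2.6 * 0.9 / (1.76 * 0.56)
= -2.6 * 0.9 / 0.9856
= -2.374188
exp(-2.374188) = 0.093090
q = 0.17 * 0.093090
q = 0.015825 m^3/s/m

0.015825


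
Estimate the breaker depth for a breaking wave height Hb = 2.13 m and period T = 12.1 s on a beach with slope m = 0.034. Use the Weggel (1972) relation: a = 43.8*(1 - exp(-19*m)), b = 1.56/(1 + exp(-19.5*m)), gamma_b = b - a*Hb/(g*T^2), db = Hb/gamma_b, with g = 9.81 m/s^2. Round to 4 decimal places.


a = 43.8 * (1 - exp(-19 * m))
exp(-19 * 0.034) = exp(-0.6460) = 0.524138
a = 43.8 * (1 - 0.524138) = 20.842749
b = 1.56 / (1 + exp(-19.5 * m))
exp(-19.5 * 0.034) = exp(-0.6630) = 0.515303
b = 1.56 / (1 + 0.515303) = 1.029497
Hb / (g * T^2) = 2.13 / (9.81 * 12.1^2) = 2.13 / 1436.2821 = 0.00148300
gamma_b = b - a * Hb/(g*T^2) = 1.029497 - 20.842749 * 0.00148300 = 0.998587
db = Hb / gamma_b = 2.13 / 0.998587
db = 2.1330 m

2.1330


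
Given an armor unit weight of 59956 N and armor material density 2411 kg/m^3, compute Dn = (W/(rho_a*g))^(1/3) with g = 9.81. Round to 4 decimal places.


V = W / (rho_a * g)
V = 59956 / (2411 * 9.81)
V = 59956 / 23651.91
V = 2.534933 m^3
Dn = V^(1/3) = 2.534933^(1/3)
Dn = 1.3635 m

1.3635


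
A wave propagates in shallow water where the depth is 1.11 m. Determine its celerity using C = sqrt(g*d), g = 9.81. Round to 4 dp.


Using the shallow-water approximation:
C = sqrt(g * d) = sqrt(9.81 * 1.11)
C = sqrt(10.8891)
C = 3.2999 m/s

3.2999


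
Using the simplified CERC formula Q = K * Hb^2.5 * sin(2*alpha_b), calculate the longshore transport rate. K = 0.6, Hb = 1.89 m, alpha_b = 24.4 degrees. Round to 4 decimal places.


Q = K * Hb^2.5 * sin(2 * alpha_b)
Hb^2.5 = 1.89^2.5 = 4.910826
sin(2 * 24.4) = sin(48.8) = 0.752415
Q = 0.6 * 4.910826 * 0.752415
Q = 2.2170 m^3/s

2.2170


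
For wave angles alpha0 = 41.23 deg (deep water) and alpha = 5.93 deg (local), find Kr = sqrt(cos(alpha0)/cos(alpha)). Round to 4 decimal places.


Kr = sqrt(cos(alpha0) / cos(alpha))
cos(41.23) = 0.752070
cos(5.93) = 0.994649
Kr = sqrt(0.752070 / 0.994649)
Kr = sqrt(0.756116)
Kr = 0.8695

0.8695


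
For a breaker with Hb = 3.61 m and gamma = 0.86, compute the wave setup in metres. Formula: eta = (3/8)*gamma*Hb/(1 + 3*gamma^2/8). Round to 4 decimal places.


eta = (3/8) * gamma * Hb / (1 + 3*gamma^2/8)
Numerator = (3/8) * 0.86 * 3.61 = 1.164225
Denominator = 1 + 3*0.86^2/8 = 1 + 0.277350 = 1.277350
eta = 1.164225 / 1.277350
eta = 0.9114 m

0.9114


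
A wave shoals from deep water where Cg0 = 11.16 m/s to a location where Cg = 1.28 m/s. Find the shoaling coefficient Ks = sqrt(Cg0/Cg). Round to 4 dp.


Ks = sqrt(Cg0 / Cg)
Ks = sqrt(11.16 / 1.28)
Ks = sqrt(8.7188)
Ks = 2.9528

2.9528


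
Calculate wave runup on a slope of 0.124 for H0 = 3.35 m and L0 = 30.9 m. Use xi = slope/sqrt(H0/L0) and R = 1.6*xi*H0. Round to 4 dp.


xi = slope / sqrt(H0/L0)
H0/L0 = 3.35/30.9 = 0.108414
sqrt(0.108414) = 0.329263
xi = 0.124 / 0.329263 = 0.376598
R = 1.6 * xi * H0 = 1.6 * 0.376598 * 3.35
R = 2.0186 m

2.0186


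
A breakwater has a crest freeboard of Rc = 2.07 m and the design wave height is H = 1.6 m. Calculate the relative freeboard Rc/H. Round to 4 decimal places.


Relative freeboard = Rc / H
= 2.07 / 1.6
= 1.2938

1.2938


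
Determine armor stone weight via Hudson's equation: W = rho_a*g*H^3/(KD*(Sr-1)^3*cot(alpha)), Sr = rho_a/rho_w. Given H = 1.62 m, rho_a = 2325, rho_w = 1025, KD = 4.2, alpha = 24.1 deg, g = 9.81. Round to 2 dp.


Sr = rho_a / rho_w = 2325 / 1025 = 2.268293
(Sr - 1) = 1.268293
(Sr - 1)^3 = 2.040133
cot(24.1) = 1 / tan(24.1) = 1 / 0.447322 = 2.235528
Numerator = 2325 * 9.81 * 1.62^3 = 96969.9135
Denominator = 4.2 * 2.040133 * 2.235528 = 19.155252
W = 96969.9135 / 19.155252
W = 5062.31 N

5062.31


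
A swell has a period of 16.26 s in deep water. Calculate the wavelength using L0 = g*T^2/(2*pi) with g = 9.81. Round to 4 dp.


L0 = g * T^2 / (2 * pi)
L0 = 9.81 * 16.26^2 / (2 * pi)
L0 = 9.81 * 264.3876 / 6.28319
L0 = 2593.6424 / 6.28319
L0 = 412.7910 m

412.7910


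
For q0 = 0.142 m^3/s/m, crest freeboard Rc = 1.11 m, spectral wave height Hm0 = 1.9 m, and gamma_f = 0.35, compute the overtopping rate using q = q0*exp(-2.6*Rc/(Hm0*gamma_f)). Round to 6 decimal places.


q = q0 * exp(-2.6 * Rc / (Hm0 * gamma_f))
Exponent = -2.6 * 1.11 / (1.9 * 0.35)
= -2.6 * 1.11 / 0.6650
= -4.339850
exp(-4.339850) = 0.013038
q = 0.142 * 0.013038
q = 0.001851 m^3/s/m

0.001851


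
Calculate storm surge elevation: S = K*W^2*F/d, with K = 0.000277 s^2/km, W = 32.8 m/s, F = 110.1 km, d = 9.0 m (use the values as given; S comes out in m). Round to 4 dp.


S = K * W^2 * F / d
W^2 = 32.8^2 = 1075.84
S = 0.000277 * 1075.84 * 110.1 / 9.0
Numerator = 0.000277 * 1075.84 * 110.1 = 32.810646
S = 32.810646 / 9.0 = 3.6456 m

3.6456


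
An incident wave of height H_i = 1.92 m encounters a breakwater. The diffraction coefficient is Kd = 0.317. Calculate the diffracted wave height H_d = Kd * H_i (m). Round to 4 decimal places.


H_d = Kd * H_i
H_d = 0.317 * 1.92
H_d = 0.6086 m

0.6086


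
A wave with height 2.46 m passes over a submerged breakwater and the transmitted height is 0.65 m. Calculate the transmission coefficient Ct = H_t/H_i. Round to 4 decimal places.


Ct = H_t / H_i
Ct = 0.65 / 2.46
Ct = 0.2642

0.2642


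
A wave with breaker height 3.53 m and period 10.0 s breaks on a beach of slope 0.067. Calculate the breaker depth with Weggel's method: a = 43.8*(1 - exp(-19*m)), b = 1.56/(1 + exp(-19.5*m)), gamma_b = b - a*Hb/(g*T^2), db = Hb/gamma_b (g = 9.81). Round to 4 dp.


a = 43.8 * (1 - exp(-19 * m))
exp(-19 * 0.067) = exp(-1.2730) = 0.279990
a = 43.8 * (1 - 0.279990) = 31.536421
b = 1.56 / (1 + exp(-19.5 * m))
exp(-19.5 * 0.067) = exp(-1.3065) = 0.270766
b = 1.56 / (1 + 0.270766) = 1.227606
Hb / (g * T^2) = 3.53 / (9.81 * 10.0^2) = 3.53 / 981.0000 = 0.00359837
gamma_b = b - a * Hb/(g*T^2) = 1.227606 - 31.536421 * 0.00359837 = 1.114126
db = Hb / gamma_b = 3.53 / 1.114126
db = 3.1684 m

3.1684


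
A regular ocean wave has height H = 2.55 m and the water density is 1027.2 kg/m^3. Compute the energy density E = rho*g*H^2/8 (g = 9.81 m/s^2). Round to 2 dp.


E = (1/8) * rho * g * H^2
E = (1/8) * 1027.2 * 9.81 * 2.55^2
E = 0.125 * 1027.2 * 9.81 * 6.5025
E = 8190.58 J/m^2

8190.58


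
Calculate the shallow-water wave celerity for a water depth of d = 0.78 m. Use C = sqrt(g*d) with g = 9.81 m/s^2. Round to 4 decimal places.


Using the shallow-water approximation:
C = sqrt(g * d) = sqrt(9.81 * 0.78)
C = sqrt(7.6518)
C = 2.7662 m/s

2.7662


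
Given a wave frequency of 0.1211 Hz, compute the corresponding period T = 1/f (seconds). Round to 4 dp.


T = 1 / f
T = 1 / 0.1211
T = 8.2576 s

8.2576


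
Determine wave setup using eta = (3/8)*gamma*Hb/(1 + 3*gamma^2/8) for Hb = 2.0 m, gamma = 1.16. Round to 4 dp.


eta = (3/8) * gamma * Hb / (1 + 3*gamma^2/8)
Numerator = (3/8) * 1.16 * 2.0 = 0.870000
Denominator = 1 + 3*1.16^2/8 = 1 + 0.504600 = 1.504600
eta = 0.870000 / 1.504600
eta = 0.5782 m

0.5782


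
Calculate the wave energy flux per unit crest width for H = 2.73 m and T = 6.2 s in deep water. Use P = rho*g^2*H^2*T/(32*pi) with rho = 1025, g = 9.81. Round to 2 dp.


P = rho * g^2 * H^2 * T / (32 * pi)
P = 1025 * 9.81^2 * 2.73^2 * 6.2 / (32 * pi)
P = 1025 * 96.2361 * 7.4529 * 6.2 / 100.53096
P = 45339.74 W/m

45339.74


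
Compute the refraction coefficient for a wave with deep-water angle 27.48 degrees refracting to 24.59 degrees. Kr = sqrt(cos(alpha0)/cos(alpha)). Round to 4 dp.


Kr = sqrt(cos(alpha0) / cos(alpha))
cos(27.48) = 0.887172
cos(24.59) = 0.909309
Kr = sqrt(0.887172 / 0.909309)
Kr = sqrt(0.975655)
Kr = 0.9878

0.9878


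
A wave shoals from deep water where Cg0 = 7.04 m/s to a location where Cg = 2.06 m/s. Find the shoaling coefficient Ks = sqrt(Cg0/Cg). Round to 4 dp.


Ks = sqrt(Cg0 / Cg)
Ks = sqrt(7.04 / 2.06)
Ks = sqrt(3.4175)
Ks = 1.8486

1.8486


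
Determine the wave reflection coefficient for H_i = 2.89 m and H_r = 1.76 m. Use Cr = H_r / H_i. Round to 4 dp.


Cr = H_r / H_i
Cr = 1.76 / 2.89
Cr = 0.6090

0.6090


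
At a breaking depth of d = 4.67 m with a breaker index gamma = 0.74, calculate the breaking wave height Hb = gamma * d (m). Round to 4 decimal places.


Hb = gamma * d
Hb = 0.74 * 4.67
Hb = 3.4558 m

3.4558


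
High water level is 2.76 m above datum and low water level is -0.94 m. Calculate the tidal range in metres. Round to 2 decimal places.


Tidal range = High water - Low water
Tidal range = 2.76 - (-0.94)
Tidal range = 3.70 m

3.70


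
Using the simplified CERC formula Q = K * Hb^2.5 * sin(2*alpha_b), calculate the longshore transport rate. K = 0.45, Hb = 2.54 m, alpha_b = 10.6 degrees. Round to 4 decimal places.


Q = K * Hb^2.5 * sin(2 * alpha_b)
Hb^2.5 = 2.54^2.5 = 10.282158
sin(2 * 10.6) = sin(21.2) = 0.361625
Q = 0.45 * 10.282158 * 0.361625
Q = 1.6732 m^3/s

1.6732


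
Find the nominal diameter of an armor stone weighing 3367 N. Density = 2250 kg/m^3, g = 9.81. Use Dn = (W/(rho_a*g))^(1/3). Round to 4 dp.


V = W / (rho_a * g)
V = 3367 / (2250 * 9.81)
V = 3367 / 22072.50
V = 0.152543 m^3
Dn = V^(1/3) = 0.152543^(1/3)
Dn = 0.5343 m

0.5343


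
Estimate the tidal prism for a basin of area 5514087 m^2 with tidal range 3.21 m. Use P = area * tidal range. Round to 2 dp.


Tidal prism = Area * Tidal range
P = 5514087 * 3.21
P = 17700219.27 m^3

17700219.27


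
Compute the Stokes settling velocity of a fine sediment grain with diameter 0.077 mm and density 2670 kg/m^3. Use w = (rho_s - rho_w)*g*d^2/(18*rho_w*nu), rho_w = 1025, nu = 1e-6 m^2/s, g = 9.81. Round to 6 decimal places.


w = (rho_s - rho_w) * g * d^2 / (18 * rho_w * nu)
d = 0.077 mm = 0.000077 m
rho_s - rho_w = 2670 - 1025 = 1645
Numerator = 1645 * 9.81 * (0.000077)^2 = 0.000095678941
Denominator = 18 * 1025 * 1e-6 = 0.018450
w = 0.005186 m/s

0.005186


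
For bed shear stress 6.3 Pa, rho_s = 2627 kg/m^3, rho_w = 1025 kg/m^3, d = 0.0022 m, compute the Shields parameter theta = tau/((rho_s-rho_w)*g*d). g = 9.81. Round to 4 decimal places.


theta = tau / ((rho_s - rho_w) * g * d)
rho_s - rho_w = 2627 - 1025 = 1602
Denominator = 1602 * 9.81 * 0.0022 = 34.574364
theta = 6.3 / 34.574364
theta = 0.1822

0.1822


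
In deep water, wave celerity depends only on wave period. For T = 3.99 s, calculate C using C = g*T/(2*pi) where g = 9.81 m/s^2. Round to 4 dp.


We use the deep-water celerity formula:
C = g * T / (2 * pi)
C = 9.81 * 3.99 / (2 * 3.14159...)
C = 39.141900 / 6.283185
C = 6.2296 m/s

6.2296
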